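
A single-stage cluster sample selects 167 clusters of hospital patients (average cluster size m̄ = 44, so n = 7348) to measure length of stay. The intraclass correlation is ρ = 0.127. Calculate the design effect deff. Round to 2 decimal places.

6.46

deff = 1 + (44 − 1)·0.127 = 1 + 5.461 = 6.461.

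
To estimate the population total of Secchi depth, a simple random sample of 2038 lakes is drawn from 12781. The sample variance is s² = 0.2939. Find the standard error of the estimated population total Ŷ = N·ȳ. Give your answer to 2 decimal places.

Var(Ŷ) = N²·Var(ȳ) = N²·(1 − n/N)·s²/n.
f = 2038/12781 = 0.15945544; Var(ȳ) = 0.84054456·0.2939/2038 = 1.2121494 × 10^-4.
Var(Ŷ) = 12781² · (1.2121494 × 10^-4) = 19800.941.
SE(Ŷ) = √(19800.941) = 140.72.

140.72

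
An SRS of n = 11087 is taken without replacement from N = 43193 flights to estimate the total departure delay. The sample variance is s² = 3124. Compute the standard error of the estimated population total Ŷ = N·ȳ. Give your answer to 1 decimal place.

Var(Ŷ) = N²·Var(ȳ) = N²·(1 − n/N)·s²/n.
f = 11087/43193 = 0.25668511; Var(ȳ) = 0.74331489·3124/11087 = 0.20944491.
Var(Ŷ) = 43193² · 0.20944491 = 3.9074781 × 10^8.
SE(Ŷ) = √(3.9074781 × 10^8) = 19767.3.

19767.3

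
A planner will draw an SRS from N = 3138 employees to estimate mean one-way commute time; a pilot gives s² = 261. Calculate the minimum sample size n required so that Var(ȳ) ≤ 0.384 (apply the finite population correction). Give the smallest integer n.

Without fpc, n₀ = s²/D = 261/0.384 = 679.6875.
With fpc, (1 − n/N)·s²/n ≤ D requires n ≥ n₀/(1 + n₀/N) = 679.6875/(1 + 679.6875/3138) = 558.6784.
Rounding up, n = 559.

559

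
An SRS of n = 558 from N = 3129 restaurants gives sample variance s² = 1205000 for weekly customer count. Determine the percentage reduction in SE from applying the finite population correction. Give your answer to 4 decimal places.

f = n/N = 558/3129 = 0.17833174.
SE_no-fpc = √(s²/n) = 46.470401; SE_fpc = √((1−f)s²/n) = 42.123522.
Ratio = √(1−f) = 0.90645919. Reduction = 100·(1 − 0.90645919) = 9.3541%.

9.3541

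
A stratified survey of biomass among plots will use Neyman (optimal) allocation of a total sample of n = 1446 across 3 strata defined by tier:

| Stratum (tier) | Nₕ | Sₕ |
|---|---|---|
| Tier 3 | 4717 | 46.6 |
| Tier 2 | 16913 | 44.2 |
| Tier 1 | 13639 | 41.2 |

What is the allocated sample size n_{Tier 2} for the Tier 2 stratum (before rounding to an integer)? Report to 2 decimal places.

Neyman allocation: nₕ = n·NₕSₕ / Σⱼ NⱼSⱼ.
Σ NⱼSⱼ = 4717·46.6 + 16913·44.2 + 13639·41.2 = 1.5292936 × 10^6.
n_{Tier 2} = 1446·16913·44.2 / (1.5292936 × 10^6) = 706.84.

706.84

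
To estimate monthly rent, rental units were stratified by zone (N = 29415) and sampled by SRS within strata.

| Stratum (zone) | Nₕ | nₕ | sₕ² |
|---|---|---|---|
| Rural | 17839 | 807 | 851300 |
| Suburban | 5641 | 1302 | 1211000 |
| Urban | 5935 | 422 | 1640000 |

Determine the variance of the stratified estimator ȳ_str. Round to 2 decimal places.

543.70

Var(ȳ_str) = Σₕ Wₕ²(1 − fₕ)sₕ²/nₕ with Wₕ = Nₕ/N, N = 29415.
Rural: Wₕ = 0.60645929; term = 0.60645929²·(1 − 0.04523796)·851300/807 = 370.43119.
Suburban: Wₕ = 0.19177290; term = 0.19177290²·(1 − 0.23081014)·1211000/1302 = 26.311233.
Urban: Wₕ = 0.20176781; term = 0.20176781²·(1 − 0.07110362)·1640000/422 = 146.9611.
Sum = 543.70352.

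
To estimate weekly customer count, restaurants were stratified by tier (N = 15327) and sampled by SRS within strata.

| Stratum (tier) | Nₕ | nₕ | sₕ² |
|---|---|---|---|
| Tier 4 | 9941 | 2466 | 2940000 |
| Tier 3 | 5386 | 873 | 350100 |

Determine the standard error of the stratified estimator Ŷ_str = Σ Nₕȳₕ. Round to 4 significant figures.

Var(Ŷ_str) = Σₕ Nₕ²(1 − fₕ)sₕ²/nₕ.
Tier 4: 9941²·(1 − 2466/9941)·2940000/2466 = 8.8592209 × 10^10.
Tier 3: 5386²·(1 − 873/5386)·350100/873 = 9.747866 × 10^9.
Sum = 9.8340075 × 10^10.
SE = √(9.8340075 × 10^10) = 313600.

313600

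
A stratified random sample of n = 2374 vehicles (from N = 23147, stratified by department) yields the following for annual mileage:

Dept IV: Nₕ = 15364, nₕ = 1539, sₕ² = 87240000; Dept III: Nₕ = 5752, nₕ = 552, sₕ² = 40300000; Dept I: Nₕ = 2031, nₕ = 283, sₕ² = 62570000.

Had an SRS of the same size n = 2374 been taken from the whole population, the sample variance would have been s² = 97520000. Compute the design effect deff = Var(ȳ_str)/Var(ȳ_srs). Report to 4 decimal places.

Var(ȳ_str) = Σ Wₕ²(1−fₕ)sₕ²/nₕ with Wₕ = Nₕ/23147:
  Dept IV: (15364/23147)²·(1−1539/15364)·87240000/1539 = 22472.793
  Dept III: (5752/23147)²·(1−552/5752)·40300000/552 = 4075.6677
  Dept I: (2031/23147)²·(1−283/2031)·62570000/283 = 1465.0136
  → Var(ȳ_str) = 28013.474.
Var(ȳ_srs) = (1 − 2374/23147)·97520000/2374 = 36865.276.
deff = 28013.474 / 36865.276 = 0.7599.

0.7599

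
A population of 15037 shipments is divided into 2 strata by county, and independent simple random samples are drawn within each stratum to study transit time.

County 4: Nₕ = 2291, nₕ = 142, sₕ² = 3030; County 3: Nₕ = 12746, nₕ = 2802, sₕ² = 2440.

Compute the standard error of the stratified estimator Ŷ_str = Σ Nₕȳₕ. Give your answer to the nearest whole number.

14677

Var(Ŷ_str) = Σₕ Nₕ²(1 − fₕ)sₕ²/nₕ.
County 4: 2291²·(1 − 142/2291)·3030/142 = 1.0505477 × 10^8.
County 3: 12746²·(1 − 2802/12746)·2440/2802 = 1.1037144 × 10^8.
Sum = 2.1542621 × 10^8.
SE = √(2.1542621 × 10^8) = 14677.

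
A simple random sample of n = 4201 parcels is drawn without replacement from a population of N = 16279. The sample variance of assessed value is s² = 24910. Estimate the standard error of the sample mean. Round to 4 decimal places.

Under SRS without replacement, Var(ȳ) = (1 − f)·s²/n with f = n/N = 4201/16279 = 0.25806253.
Var(ȳ) = (1 − 0.25806253)·24910/4201 = 0.74193747·5.9295406 = 4.3993483.
SE(ȳ) = √(4.3993483) = 2.0975.

2.0975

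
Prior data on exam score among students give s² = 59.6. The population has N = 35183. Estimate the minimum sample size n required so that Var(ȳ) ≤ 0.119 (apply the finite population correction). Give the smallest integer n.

494

Without fpc, n₀ = s²/D = 59.6/0.119 = 500.8403.
With fpc, (1 − n/N)·s²/n ≤ D requires n ≥ n₀/(1 + n₀/N) = 500.8403/(1 + 500.8403/35183) = 493.8108.
Rounding up, n = 494.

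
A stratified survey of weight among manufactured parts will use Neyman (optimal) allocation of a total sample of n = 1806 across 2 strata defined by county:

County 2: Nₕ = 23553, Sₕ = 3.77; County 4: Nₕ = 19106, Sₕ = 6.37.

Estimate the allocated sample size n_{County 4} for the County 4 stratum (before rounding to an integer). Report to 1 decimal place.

Neyman allocation: nₕ = n·NₕSₕ / Σⱼ NⱼSⱼ.
Σ NⱼSⱼ = 23553·3.77 + 19106·6.37 = 210500.03.
n_{County 4} = 1806·19106·6.37 / 210500.03 = 1044.2.

1044.2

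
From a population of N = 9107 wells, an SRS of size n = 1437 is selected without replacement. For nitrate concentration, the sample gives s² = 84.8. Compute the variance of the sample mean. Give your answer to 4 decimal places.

Under SRS without replacement, Var(ȳ) = (1 − f)·s²/n with f = n/N = 1437/9107 = 0.15779071.
Var(ȳ) = (1 − 0.15779071)·84.8/1437 = 0.84220929·0.05901183 = 0.049700312.

0.0497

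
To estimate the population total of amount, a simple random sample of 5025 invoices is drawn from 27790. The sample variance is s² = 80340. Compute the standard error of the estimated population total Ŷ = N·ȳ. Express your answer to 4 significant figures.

Var(Ŷ) = N²·Var(ȳ) = N²·(1 − n/N)·s²/n.
f = 5025/27790 = 0.18082044; Var(ȳ) = 0.81917956·80340/5025 = 13.097092.
Var(Ŷ) = 27790² · 13.097092 = 1.0114676 × 10^10.
SE(Ŷ) = √(1.0114676 × 10^10) = 100600.

100600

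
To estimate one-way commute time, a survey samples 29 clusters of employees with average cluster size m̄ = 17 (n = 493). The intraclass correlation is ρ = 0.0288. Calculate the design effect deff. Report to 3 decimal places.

deff = 1 + (17 − 1)·0.0288 = 1 + 0.4608 = 1.4608.

1.461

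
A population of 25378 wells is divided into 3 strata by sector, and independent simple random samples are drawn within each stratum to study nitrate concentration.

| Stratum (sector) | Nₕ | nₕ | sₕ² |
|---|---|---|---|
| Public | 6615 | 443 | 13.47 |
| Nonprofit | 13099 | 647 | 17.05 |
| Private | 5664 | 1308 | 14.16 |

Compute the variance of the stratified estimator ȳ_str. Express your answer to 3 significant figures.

Var(ȳ_str) = Σₕ Wₕ²(1 − fₕ)sₕ²/nₕ with Wₕ = Nₕ/N, N = 25378.
Public: Wₕ = 0.26065884; term = 0.26065884²·(1 − 0.06696901)·13.47/443 = 0.0019275464.
Nonprofit: Wₕ = 0.51615573; term = 0.51615573²·(1 − 0.04939308)·17.05/647 = 0.0066739442.
Private: Wₕ = 0.22318544; term = 0.22318544²·(1 − 0.23093220)·14.16/1308 = 4.14717 × 10^-4.
Sum = 0.0090162076.

0.00902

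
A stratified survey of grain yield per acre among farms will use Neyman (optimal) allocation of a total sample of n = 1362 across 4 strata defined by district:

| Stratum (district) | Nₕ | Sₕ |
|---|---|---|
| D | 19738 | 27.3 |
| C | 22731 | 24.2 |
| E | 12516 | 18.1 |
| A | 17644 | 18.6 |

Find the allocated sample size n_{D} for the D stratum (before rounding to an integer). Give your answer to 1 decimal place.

446.5

Neyman allocation: nₕ = n·NₕSₕ / Σⱼ NⱼSⱼ.
Σ NⱼSⱼ = 19738·27.3 + 22731·24.2 + 12516·18.1 + 17644·18.6 = 1.6436556 × 10^6.
n_{D} = 1362·19738·27.3 / (1.6436556 × 10^6) = 446.5.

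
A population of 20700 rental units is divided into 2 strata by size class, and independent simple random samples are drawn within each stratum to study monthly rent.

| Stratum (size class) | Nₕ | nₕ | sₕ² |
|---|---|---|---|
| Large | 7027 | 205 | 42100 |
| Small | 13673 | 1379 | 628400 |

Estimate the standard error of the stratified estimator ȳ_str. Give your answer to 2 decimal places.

14.20

Var(ȳ_str) = Σₕ Wₕ²(1 − fₕ)sₕ²/nₕ with Wₕ = Nₕ/N, N = 20700.
Large: Wₕ = 0.33946860; term = 0.33946860²·(1 − 0.02917319)·42100/205 = 22.975724.
Small: Wₕ = 0.66053140; term = 0.66053140²·(1 − 0.10085570)·628400/1379 = 178.76737.
Sum = 201.74309.
SE = √(201.74309) = 14.20.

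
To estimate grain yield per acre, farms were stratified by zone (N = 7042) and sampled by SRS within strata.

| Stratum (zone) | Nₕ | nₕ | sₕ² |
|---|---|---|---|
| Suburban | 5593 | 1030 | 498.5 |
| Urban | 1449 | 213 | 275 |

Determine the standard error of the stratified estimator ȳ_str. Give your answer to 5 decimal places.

0.54379

Var(ȳ_str) = Σₕ Wₕ²(1 − fₕ)sₕ²/nₕ with Wₕ = Nₕ/N, N = 7042.
Suburban: Wₕ = 0.79423459; term = 0.79423459²·(1 − 0.18415877)·498.5/1030 = 0.2490756.
Urban: Wₕ = 0.20576541; term = 0.20576541²·(1 − 0.14699793)·275/213 = 0.04662812.
Sum = 0.29570372.
SE = √(0.29570372) = 0.54379.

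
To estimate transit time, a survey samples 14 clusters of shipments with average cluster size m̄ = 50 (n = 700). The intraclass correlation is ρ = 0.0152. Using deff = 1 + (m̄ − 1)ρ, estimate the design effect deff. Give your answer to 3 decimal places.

deff = 1 + (50 − 1)·0.0152 = 1 + 0.7448 = 1.7448.

1.745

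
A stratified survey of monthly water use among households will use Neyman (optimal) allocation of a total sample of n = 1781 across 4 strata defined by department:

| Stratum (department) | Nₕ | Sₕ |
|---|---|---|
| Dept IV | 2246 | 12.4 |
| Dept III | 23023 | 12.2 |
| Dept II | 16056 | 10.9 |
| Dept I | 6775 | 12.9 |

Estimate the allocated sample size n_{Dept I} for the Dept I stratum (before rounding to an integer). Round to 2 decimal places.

Neyman allocation: nₕ = n·NₕSₕ / Σⱼ NⱼSⱼ.
Σ NⱼSⱼ = 2246·12.4 + 23023·12.2 + 16056·10.9 + 6775·12.9 = 571138.9.
n_{Dept I} = 1781·6775·12.9 / 571138.9 = 272.53.

272.53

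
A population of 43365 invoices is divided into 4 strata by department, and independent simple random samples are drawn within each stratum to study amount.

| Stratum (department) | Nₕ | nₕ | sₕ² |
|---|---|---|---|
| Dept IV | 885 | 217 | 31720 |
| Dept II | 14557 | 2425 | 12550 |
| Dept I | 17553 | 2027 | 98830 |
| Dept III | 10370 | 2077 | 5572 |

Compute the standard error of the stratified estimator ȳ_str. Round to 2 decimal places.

2.78

Var(ȳ_str) = Σₕ Wₕ²(1 − fₕ)sₕ²/nₕ with Wₕ = Nₕ/N, N = 43365.
Dept IV: Wₕ = 0.02040816; term = 0.02040816²·(1 − 0.24519774)·31720/217 = 0.045953064.
Dept II: Wₕ = 0.33568546; term = 0.33568546²·(1 − 0.16658652)·12550/2425 = 0.48602383.
Dept I: Wₕ = 0.40477343; term = 0.40477343²·(1 − 0.11547884)·98830/2027 = 7.0658966.
Dept III: Wₕ = 0.23913294; term = 0.23913294²·(1 − 0.20028930)·5572/2077 = 0.12268355.
Sum = 7.720557.
SE = √(7.720557) = 2.78.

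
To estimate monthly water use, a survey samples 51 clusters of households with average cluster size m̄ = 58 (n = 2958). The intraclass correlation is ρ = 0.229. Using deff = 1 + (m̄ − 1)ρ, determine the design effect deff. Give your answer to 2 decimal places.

deff = 1 + (58 − 1)·0.229 = 1 + 13.053 = 14.053.

14.05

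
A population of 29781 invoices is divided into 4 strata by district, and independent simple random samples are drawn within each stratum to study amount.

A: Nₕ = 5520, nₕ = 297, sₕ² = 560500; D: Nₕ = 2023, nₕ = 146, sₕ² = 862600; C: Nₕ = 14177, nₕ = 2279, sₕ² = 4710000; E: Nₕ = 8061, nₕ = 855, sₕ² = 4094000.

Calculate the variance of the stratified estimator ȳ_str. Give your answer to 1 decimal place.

793.3

Var(ȳ_str) = Σₕ Wₕ²(1 − fₕ)sₕ²/nₕ with Wₕ = Nₕ/N, N = 29781.
A: Wₕ = 0.18535308; term = 0.18535308²·(1 − 0.05380435)·560500/297 = 61.347902.
D: Wₕ = 0.06792922; term = 0.06792922²·(1 − 0.07217004)·862600/146 = 25.295205.
C: Wₕ = 0.47604177; term = 0.47604177²·(1 − 0.16075333)·4710000/2279 = 393.05772.
E: Wₕ = 0.27067593; term = 0.27067593²·(1 − 0.10606624)·4094000/855 = 313.60743.
Sum = 793.30826.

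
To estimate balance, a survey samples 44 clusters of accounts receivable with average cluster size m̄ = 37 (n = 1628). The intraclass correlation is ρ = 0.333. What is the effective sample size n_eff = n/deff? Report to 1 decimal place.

deff = 1 + (37 − 1)·0.333 = 1 + 11.988 = 12.988.
n_eff = 1628 / 12.988 = 125.3.

125.3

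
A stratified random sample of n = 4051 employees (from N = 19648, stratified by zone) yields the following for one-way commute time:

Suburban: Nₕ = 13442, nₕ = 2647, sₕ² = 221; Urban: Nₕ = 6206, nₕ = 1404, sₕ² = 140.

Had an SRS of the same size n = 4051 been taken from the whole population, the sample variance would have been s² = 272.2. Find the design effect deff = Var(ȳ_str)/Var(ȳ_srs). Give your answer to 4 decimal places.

Var(ȳ_str) = Σ Wₕ²(1−fₕ)sₕ²/nₕ with Wₕ = Nₕ/19648:
  Suburban: (13442/19648)²·(1−2647/13442)·221/2647 = 0.031382546
  Urban: (6206/19648)²·(1−1404/6206)·140/1404 = 0.0076976499
  → Var(ȳ_str) = 0.039080196.
Var(ȳ_srs) = (1 − 4051/19648)·272.2/4051 = 0.053339458.
deff = 0.039080196 / 0.053339458 = 0.7327.

0.7327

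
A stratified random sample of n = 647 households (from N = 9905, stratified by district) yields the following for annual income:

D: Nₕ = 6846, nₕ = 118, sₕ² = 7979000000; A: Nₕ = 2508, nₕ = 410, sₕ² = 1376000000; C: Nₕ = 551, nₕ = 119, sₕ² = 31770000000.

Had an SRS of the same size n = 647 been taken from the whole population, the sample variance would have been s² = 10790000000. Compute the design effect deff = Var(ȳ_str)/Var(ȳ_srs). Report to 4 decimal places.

Var(ȳ_str) = Σ Wₕ²(1−fₕ)sₕ²/nₕ with Wₕ = Nₕ/9905:
  D: (6846/9905)²·(1−118/6846)·7979000000/118 = 3.1745369 × 10^7
  A: (2508/9905)²·(1−410/2508)·1376000000/410 = 179994.25
  C: (551/9905)²·(1−119/551)·31770000000/119 = 647733.92
  → Var(ȳ_str) = 3.2573097 × 10^7.
Var(ȳ_srs) = (1 − 647/9905)·10790000000/647 = 1.5587622 × 10^7.
deff = (3.2573097 × 10^7) / (1.5587622 × 10^7) = 2.0897.

2.0897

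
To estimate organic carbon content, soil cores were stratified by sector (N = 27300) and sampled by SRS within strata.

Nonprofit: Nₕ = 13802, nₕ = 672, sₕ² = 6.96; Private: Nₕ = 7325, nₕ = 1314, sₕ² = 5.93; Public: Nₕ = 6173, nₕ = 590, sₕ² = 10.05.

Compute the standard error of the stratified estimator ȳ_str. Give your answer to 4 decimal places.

0.0598

Var(ȳ_str) = Σₕ Wₕ²(1 − fₕ)sₕ²/nₕ with Wₕ = Nₕ/N, N = 27300.
Nonprofit: Wₕ = 0.50556777; term = 0.50556777²·(1 − 0.04868860)·6.96/672 = 0.0025183809.
Private: Wₕ = 0.26831502; term = 0.26831502²·(1 − 0.17938567)·5.93/1314 = 2.6661734 × 10^-4.
Public: Wₕ = 0.22611722; term = 0.22611722²·(1 − 0.09557751)·10.05/590 = 7.8768516 × 10^-4.
Sum = 0.0035726834.
SE = √(0.0035726834) = 0.0598.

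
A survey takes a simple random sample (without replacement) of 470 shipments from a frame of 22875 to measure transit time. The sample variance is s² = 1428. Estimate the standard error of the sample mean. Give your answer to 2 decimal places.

Under SRS without replacement, Var(ȳ) = (1 − f)·s²/n with f = n/N = 470/22875 = 0.02054645.
Var(ȳ) = (1 − 0.02054645)·1428/470 = 0.97945355·3.0382979 = 2.9758716.
SE(ȳ) = √(2.9758716) = 1.73.

1.73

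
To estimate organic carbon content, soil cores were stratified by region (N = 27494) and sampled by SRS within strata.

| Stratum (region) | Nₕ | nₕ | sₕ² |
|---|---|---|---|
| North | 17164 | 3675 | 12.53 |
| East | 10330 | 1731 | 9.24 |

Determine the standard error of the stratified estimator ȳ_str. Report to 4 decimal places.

Var(ȳ_str) = Σₕ Wₕ²(1 − fₕ)sₕ²/nₕ with Wₕ = Nₕ/N, N = 27494.
North: Wₕ = 0.62428166; term = 0.62428166²·(1 − 0.21411093)·12.53/3675 = 0.001044278.
East: Wₕ = 0.37571834; term = 0.37571834²·(1 − 0.16757018)·9.24/1731 = 6.272596 × 10^-4.
Sum = 0.0016715376.
SE = √(0.0016715376) = 0.0409.

0.0409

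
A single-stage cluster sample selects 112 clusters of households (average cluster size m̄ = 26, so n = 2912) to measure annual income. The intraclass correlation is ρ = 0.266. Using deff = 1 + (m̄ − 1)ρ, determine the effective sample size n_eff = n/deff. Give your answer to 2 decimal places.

deff = 1 + (26 − 1)·0.266 = 1 + 6.65 = 7.65.
n_eff = 2912 / 7.65 = 380.65.

380.65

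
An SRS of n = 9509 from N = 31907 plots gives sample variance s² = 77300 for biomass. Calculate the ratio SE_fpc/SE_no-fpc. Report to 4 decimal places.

0.8378

f = n/N = 9509/31907 = 0.29802238.
SE_no-fpc = √(s²/n) = 2.8511648; SE_fpc = √((1−f)s²/n) = 2.3888229.
Ratio = √(1−f) = 0.83784105.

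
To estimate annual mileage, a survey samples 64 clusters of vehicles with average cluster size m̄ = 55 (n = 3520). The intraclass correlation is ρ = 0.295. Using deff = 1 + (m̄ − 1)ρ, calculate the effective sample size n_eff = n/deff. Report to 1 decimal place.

207.9

deff = 1 + (55 − 1)·0.295 = 1 + 15.93 = 16.93.
n_eff = 3520 / 16.93 = 207.9.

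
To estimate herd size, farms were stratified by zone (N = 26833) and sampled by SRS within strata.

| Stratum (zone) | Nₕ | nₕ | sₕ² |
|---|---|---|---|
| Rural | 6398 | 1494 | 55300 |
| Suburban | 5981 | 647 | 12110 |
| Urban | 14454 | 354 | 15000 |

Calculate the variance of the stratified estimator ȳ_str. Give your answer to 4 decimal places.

Var(ȳ_str) = Σₕ Wₕ²(1 − fₕ)sₕ²/nₕ with Wₕ = Nₕ/N, N = 26833.
Rural: Wₕ = 0.23843774; term = 0.23843774²·(1 − 0.23351047)·55300/1494 = 1.6129866.
Suburban: Wₕ = 0.22289718; term = 0.22289718²·(1 − 0.10817589)·12110/647 = 0.8293316.
Urban: Wₕ = 0.53866508; term = 0.53866508²·(1 − 0.02449149)·15000/354 = 11.993797.
Sum = 14.436115.

14.4361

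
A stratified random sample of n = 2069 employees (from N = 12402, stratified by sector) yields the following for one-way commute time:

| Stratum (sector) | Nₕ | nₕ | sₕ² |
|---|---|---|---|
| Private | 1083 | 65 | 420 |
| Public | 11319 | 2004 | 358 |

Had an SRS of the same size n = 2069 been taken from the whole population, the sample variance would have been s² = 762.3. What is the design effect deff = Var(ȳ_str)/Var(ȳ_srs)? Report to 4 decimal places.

0.5498

Var(ȳ_str) = Σ Wₕ²(1−fₕ)sₕ²/nₕ with Wₕ = Nₕ/12402:
  Private: (1083/12402)²·(1−65/1083)·420/65 = 0.046315751
  Public: (11319/12402)²·(1−2004/11319)·358/2004 = 0.12245958
  → Var(ȳ_str) = 0.16877533.
Var(ȳ_srs) = (1 − 2069/12402)·762.3/2069 = 0.30697297.
deff = 0.16877533 / 0.30697297 = 0.5498.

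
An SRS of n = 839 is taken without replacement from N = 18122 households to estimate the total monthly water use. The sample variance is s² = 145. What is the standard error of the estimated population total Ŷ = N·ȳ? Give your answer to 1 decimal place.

Var(Ŷ) = N²·Var(ȳ) = N²·(1 − n/N)·s²/n.
f = 839/18122 = 0.04629732; Var(ȳ) = 0.95370268·145/839 = 0.16482347.
Var(Ŷ) = 18122² · 0.16482347 = 5.4129162 × 10^7.
SE(Ŷ) = √(5.4129162 × 10^7) = 7357.3.

7357.3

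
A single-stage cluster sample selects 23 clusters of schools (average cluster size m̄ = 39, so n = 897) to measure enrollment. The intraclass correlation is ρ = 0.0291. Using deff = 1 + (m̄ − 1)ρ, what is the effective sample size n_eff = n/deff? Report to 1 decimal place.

deff = 1 + (39 − 1)·0.0291 = 1 + 1.1058 = 2.1058.
n_eff = 897 / 2.1058 = 426.0.

426.0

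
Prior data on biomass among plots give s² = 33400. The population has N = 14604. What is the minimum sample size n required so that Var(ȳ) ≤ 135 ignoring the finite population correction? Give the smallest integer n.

248

Without fpc, n₀ = s²/D = 33400/135 = 247.4074.
Rounding up, n = 248.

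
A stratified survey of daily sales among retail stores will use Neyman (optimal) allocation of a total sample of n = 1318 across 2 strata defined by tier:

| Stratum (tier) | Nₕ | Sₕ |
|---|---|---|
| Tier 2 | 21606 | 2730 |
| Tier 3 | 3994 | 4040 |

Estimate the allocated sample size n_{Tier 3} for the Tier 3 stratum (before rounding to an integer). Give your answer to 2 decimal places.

Neyman allocation: nₕ = n·NₕSₕ / Σⱼ NⱼSⱼ.
Σ NⱼSⱼ = 21606·2730 + 3994·4040 = 7.512014 × 10^7.
n_{Tier 3} = 1318·3994·4040 / (7.512014 × 10^7) = 283.11.

283.11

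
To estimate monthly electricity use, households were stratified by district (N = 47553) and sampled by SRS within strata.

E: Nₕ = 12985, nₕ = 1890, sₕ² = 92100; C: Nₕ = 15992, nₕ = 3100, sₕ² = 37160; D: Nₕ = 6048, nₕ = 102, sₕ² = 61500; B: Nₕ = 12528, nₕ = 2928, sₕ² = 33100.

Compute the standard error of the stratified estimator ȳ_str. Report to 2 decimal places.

3.79

Var(ȳ_str) = Σₕ Wₕ²(1 − fₕ)sₕ²/nₕ with Wₕ = Nₕ/N, N = 47553.
E: Wₕ = 0.27306374; term = 0.27306374²·(1 − 0.14555256)·92100/1890 = 3.10464.
C: Wₕ = 0.33629845; term = 0.33629845²·(1 − 0.19384692)·37160/3100 = 1.0929021.
D: Wₕ = 0.12718440; term = 0.12718440²·(1 − 0.01686508)·61500/102 = 9.588613.
B: Wₕ = 0.26345341; term = 0.26345341²·(1 − 0.23371648)·33100/2928 = 0.60124857.
Sum = 14.387404.
SE = √(14.387404) = 3.79.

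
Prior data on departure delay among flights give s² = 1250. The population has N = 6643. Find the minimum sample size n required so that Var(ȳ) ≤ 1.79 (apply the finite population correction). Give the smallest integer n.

632

Without fpc, n₀ = s²/D = 1250/1.79 = 698.3240.
With fpc, (1 − n/N)·s²/n ≤ D requires n ≥ n₀/(1 + n₀/N) = 698.3240/(1 + 698.3240/6643) = 631.8978.
Rounding up, n = 632.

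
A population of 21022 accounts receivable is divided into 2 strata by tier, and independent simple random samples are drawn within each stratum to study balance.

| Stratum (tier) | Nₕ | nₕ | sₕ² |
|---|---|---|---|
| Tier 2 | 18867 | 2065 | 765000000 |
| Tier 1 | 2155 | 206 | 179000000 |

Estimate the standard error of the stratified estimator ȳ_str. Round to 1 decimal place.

523.4

Var(ȳ_str) = Σₕ Wₕ²(1 − fₕ)sₕ²/nₕ with Wₕ = Nₕ/N, N = 21022.
Tier 2: Wₕ = 0.89748835; term = 0.89748835²·(1 − 0.10945036)·765000000/2065 = 265740.13.
Tier 1: Wₕ = 0.10251165; term = 0.10251165²·(1 − 0.09559165)·179000000/206 = 8258.418.
Sum = 273998.55.
SE = √(273998.55) = 523.4.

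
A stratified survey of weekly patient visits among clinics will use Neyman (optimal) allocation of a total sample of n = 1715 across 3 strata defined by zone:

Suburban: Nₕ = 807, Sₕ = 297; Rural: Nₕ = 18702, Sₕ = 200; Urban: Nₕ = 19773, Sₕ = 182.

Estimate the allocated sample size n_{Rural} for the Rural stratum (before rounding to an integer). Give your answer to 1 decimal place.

846.4

Neyman allocation: nₕ = n·NₕSₕ / Σⱼ NⱼSⱼ.
Σ NⱼSⱼ = 807·297 + 18702·200 + 19773·182 = 7.578765 × 10^6.
n_{Rural} = 1715·18702·200 / (7.578765 × 10^6) = 846.4.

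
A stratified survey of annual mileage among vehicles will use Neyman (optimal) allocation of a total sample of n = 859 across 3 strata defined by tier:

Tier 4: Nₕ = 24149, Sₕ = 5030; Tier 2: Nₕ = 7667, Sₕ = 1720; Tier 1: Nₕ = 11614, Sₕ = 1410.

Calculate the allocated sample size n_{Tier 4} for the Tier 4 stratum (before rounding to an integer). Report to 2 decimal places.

690.86

Neyman allocation: nₕ = n·NₕSₕ / Σⱼ NⱼSⱼ.
Σ NⱼSⱼ = 24149·5030 + 7667·1720 + 11614·1410 = 1.5103245 × 10^8.
n_{Tier 4} = 859·24149·5030 / (1.5103245 × 10^8) = 690.86.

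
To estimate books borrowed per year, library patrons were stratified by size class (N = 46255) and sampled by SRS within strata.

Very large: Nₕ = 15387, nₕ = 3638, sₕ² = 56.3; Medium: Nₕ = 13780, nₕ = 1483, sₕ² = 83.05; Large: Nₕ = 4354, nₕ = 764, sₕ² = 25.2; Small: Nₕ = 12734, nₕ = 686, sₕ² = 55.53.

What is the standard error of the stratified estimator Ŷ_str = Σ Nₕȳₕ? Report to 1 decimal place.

5022.1

Var(Ŷ_str) = Σₕ Nₕ²(1 − fₕ)sₕ²/nₕ.
Very large: 15387²·(1 − 3638/15387)·56.3/3638 = 2.7976962 × 10^6.
Medium: 13780²·(1 − 1483/13780)·83.05/1483 = 9.4895775 × 10^6.
Large: 4354²·(1 − 764/4354)·25.2/764 = 515572.87.
Small: 12734²·(1 − 686/12734)·55.53/686 = 1.2418907 × 10^7.
Sum = 2.5221754 × 10^7.
SE = √(2.5221754 × 10^7) = 5022.1.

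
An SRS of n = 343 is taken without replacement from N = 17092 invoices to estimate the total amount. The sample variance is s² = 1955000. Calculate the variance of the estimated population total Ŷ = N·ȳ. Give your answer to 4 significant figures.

Var(Ŷ) = N²·Var(ȳ) = N²·(1 − n/N)·s²/n.
f = 343/17092 = 0.02006787; Var(ȳ) = 0.97993213·1955000/343 = 5585.3275.
Var(Ŷ) = 17092² · 5585.3275 = 1.6316778 × 10^12.

1.632 × 10^12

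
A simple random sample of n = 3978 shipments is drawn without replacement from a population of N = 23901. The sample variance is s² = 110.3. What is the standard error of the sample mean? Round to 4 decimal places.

0.1520

Under SRS without replacement, Var(ȳ) = (1 − f)·s²/n with f = n/N = 3978/23901 = 0.16643655.
Var(ȳ) = (1 − 0.16643655)·110.3/3978 = 0.83356345·0.027727501 = 0.023112632.
SE(ȳ) = √(0.023112632) = 0.1520.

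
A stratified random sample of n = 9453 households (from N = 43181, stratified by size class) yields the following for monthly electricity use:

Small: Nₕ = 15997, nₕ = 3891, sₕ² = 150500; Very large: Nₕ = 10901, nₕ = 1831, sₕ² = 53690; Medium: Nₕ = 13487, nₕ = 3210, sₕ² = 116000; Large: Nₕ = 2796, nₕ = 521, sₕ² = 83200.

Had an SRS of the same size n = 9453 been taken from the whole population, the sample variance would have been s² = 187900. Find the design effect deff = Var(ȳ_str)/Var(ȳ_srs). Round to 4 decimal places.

Var(ȳ_str) = Σ Wₕ²(1−fₕ)sₕ²/nₕ with Wₕ = Nₕ/43181:
  Small: (15997/43181)²·(1−3891/15997)·150500/3891 = 4.0172522
  Very large: (10901/43181)²·(1−1831/10901)·53690/1831 = 1.5548672
  Medium: (13487/43181)²·(1−3210/13487)·116000/3210 = 2.6862676
  Large: (2796/43181)²·(1−521/2796)·83200/521 = 0.54477702
  → Var(ȳ_str) = 8.803164.
Var(ȳ_srs) = (1 − 9453/43181)·187900/9453 = 15.525837.
deff = 8.803164 / 15.525837 = 0.5670.

0.5670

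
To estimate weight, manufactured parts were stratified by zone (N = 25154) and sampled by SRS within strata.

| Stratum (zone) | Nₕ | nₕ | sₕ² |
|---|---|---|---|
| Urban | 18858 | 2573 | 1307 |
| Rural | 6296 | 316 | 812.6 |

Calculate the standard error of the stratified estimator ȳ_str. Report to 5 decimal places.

0.63211

Var(ȳ_str) = Σₕ Wₕ²(1 − fₕ)sₕ²/nₕ with Wₕ = Nₕ/N, N = 25154.
Urban: Wₕ = 0.74970184; term = 0.74970184²·(1 − 0.13644077)·1307/2573 = 0.24655004.
Rural: Wₕ = 0.25029816; term = 0.25029816²·(1 − 0.05019060)·812.6/316 = 0.15301765.
Sum = 0.39956769.
SE = √(0.39956769) = 0.63211.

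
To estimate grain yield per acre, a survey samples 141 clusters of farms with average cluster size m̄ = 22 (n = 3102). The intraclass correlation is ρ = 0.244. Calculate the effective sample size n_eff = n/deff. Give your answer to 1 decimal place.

506.5

deff = 1 + (22 − 1)·0.244 = 1 + 5.124 = 6.124.
n_eff = 3102 / 6.124 = 506.5.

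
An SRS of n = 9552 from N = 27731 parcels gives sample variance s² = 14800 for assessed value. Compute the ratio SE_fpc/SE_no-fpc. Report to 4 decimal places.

f = n/N = 9552/27731 = 0.34445206.
SE_no-fpc = √(s²/n) = 1.2447545; SE_fpc = √((1−f)s²/n) = 1.0078269.
Ratio = √(1−f) = 0.80965915.

0.8097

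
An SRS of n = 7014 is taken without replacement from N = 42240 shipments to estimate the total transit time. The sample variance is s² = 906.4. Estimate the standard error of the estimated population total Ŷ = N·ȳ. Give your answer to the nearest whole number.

13867

Var(Ŷ) = N²·Var(ȳ) = N²·(1 − n/N)·s²/n.
f = 7014/42240 = 0.16605114; Var(ȳ) = 0.83394886·906.4/7014 = 0.10776893.
Var(Ŷ) = 42240² · 0.10776893 = 1.9228322 × 10^8.
SE(Ŷ) = √(1.9228322 × 10^8) = 13867.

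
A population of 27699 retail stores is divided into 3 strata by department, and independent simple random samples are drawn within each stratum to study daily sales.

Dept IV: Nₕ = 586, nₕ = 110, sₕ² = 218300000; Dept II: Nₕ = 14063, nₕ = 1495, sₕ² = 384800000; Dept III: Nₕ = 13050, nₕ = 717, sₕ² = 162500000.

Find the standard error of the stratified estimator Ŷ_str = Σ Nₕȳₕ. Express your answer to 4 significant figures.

9.084 × 10^6

Var(Ŷ_str) = Σₕ Nₕ²(1 − fₕ)sₕ²/nₕ.
Dept IV: 586²·(1 − 110/586)·218300000/110 = 5.5356117 × 10^11.
Dept II: 14063²·(1 − 1495/14063)·384800000/1495 = 4.5492313 × 10^13.
Dept III: 13050²·(1 − 717/13050)·162500000/717 = 3.6476525 × 10^13.
Sum = 8.2522399 × 10^13.
SE = √(8.2522399 × 10^13) = 9.084 × 10^6.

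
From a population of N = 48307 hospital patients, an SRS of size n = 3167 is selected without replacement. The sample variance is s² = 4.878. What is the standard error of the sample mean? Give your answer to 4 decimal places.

Under SRS without replacement, Var(ȳ) = (1 − f)·s²/n with f = n/N = 3167/48307 = 0.06555986.
Var(ȳ) = (1 − 0.06555986)·4.878/3167 = 0.93444014·0.0015402589 = 0.0014392798.
SE(ȳ) = √(0.0014392798) = 0.0379.

0.0379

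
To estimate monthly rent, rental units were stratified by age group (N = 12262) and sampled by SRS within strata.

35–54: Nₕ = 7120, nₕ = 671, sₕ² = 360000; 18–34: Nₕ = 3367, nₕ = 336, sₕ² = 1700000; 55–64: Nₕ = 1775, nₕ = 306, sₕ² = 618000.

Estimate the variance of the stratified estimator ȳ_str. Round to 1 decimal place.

542.3

Var(ȳ_str) = Σₕ Wₕ²(1 − fₕ)sₕ²/nₕ with Wₕ = Nₕ/N, N = 12262.
35–54: Wₕ = 0.58065568; term = 0.58065568²·(1 − 0.09424157)·360000/671 = 163.84369.
18–34: Wₕ = 0.27458816; term = 0.27458816²·(1 − 0.09979210)·1700000/336 = 343.41248.
55–64: Wₕ = 0.14475616; term = 0.14475616²·(1 − 0.17239437)·618000/306 = 35.023906.
Sum = 542.28008.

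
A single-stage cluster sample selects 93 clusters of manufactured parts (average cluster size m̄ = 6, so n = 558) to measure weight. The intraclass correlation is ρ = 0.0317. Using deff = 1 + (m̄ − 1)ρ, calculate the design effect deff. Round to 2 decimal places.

deff = 1 + (6 − 1)·0.0317 = 1 + 0.1585 = 1.1585.

1.16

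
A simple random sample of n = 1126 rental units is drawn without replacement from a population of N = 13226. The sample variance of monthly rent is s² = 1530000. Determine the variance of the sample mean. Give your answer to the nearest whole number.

Under SRS without replacement, Var(ȳ) = (1 − f)·s²/n with f = n/N = 1126/13226 = 0.08513534.
Var(ȳ) = (1 − 0.08513534)·1530000/1126 = 0.91486466·1358.7922 = 1243.111.

1243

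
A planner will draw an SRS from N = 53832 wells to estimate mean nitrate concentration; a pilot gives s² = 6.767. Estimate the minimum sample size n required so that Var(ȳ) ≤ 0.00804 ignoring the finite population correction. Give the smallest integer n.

842

Without fpc, n₀ = s²/D = 6.767/0.00804 = 841.6667.
Rounding up, n = 842.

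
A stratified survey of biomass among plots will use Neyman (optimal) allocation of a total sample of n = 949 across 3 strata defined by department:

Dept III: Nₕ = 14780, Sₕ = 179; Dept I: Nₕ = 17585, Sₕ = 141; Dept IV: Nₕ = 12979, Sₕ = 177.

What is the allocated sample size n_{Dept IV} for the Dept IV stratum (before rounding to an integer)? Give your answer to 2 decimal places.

293.72

Neyman allocation: nₕ = n·NₕSₕ / Σⱼ NⱼSⱼ.
Σ NⱼSⱼ = 14780·179 + 17585·141 + 12979·177 = 7.422388 × 10^6.
n_{Dept IV} = 949·12979·177 / (7.422388 × 10^6) = 293.72.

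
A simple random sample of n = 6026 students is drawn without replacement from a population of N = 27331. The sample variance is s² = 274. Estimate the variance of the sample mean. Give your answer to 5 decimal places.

Under SRS without replacement, Var(ȳ) = (1 − f)·s²/n with f = n/N = 6026/27331 = 0.22048224.
Var(ȳ) = (1 − 0.22048224)·274/6026 = 0.77951776·0.045469632 = 0.035444386.

0.03544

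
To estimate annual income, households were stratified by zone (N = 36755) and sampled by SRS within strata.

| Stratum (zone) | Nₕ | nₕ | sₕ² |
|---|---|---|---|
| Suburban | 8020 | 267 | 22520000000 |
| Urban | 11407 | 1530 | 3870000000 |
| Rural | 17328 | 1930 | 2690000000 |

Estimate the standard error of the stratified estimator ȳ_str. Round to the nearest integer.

2090

Var(ȳ_str) = Σₕ Wₕ²(1 − fₕ)sₕ²/nₕ with Wₕ = Nₕ/N, N = 36755.
Suburban: Wₕ = 0.21820161; term = 0.21820161²·(1 − 0.03329177)·22520000000/267 = 3.8821152 × 10^6.
Urban: Wₕ = 0.31035233; term = 0.31035233²·(1 − 0.13412817)·3870000000/1530 = 210951.77.
Rural: Wₕ = 0.47144606; term = 0.47144606²·(1 − 0.11138042)·2690000000/1930 = 275280.13.
Sum = 4.3683471 × 10^6.
SE = √(4.3683471 × 10^6) = 2090.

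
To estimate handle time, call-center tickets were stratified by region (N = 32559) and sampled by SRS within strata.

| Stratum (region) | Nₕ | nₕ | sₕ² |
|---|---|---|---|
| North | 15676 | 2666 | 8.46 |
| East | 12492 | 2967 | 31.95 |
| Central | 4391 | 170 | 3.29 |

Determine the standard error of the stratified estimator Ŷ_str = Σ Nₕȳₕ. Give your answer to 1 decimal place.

Var(Ŷ_str) = Σₕ Nₕ²(1 − fₕ)sₕ²/nₕ.
North: 15676²·(1 − 2666/15676)·8.46/2666 = 647176.55.
East: 12492²·(1 − 2967/12492)·31.95/2967 = 1.2812984 × 10^6.
Central: 4391²·(1 − 170/4391)·3.29/170 = 358695.37.
Sum = 2.2871703 × 10^6.
SE = √(2.2871703 × 10^6) = 1512.3.

1512.3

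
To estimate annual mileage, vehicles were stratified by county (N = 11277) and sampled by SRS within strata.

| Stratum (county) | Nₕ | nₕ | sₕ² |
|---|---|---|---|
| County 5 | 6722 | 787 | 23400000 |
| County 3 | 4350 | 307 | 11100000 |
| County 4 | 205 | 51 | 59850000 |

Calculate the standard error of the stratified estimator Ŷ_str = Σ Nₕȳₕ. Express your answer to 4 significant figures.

1.364 × 10^6

Var(Ŷ_str) = Σₕ Nₕ²(1 − fₕ)sₕ²/nₕ.
County 5: 6722²·(1 − 787/6722)·23400000/787 = 1.1862067 × 10^12.
County 3: 4350²·(1 − 307/4350)·11100000/307 = 6.3588357 × 10^11.
County 4: 205²·(1 − 51/205)·59850000/51 = 3.7048324 × 10^10.
Sum = 1.8591386 × 10^12.
SE = √(1.8591386 × 10^12) = 1.364 × 10^6.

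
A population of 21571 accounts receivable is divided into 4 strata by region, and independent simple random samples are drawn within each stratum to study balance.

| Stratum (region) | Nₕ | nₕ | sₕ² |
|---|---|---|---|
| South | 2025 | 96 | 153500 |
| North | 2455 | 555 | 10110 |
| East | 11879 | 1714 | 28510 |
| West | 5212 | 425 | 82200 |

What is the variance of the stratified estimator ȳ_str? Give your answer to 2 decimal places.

Var(ȳ_str) = Σₕ Wₕ²(1 − fₕ)sₕ²/nₕ with Wₕ = Nₕ/N, N = 21571.
South: Wₕ = 0.09387604; term = 0.09387604²·(1 − 0.04740741)·153500/96 = 13.423131.
North: Wₕ = 0.11381021; term = 0.11381021²·(1 − 0.22606925)·10110/555 = 0.18260922.
East: Wₕ = 0.55069306; term = 0.55069306²·(1 − 0.14428824)·28510/1714 = 4.3165135.
West: Wₕ = 0.24162069; term = 0.24162069²·(1 − 0.08154259)·82200/425 = 10.37075.
Sum = 28.293004.

28.29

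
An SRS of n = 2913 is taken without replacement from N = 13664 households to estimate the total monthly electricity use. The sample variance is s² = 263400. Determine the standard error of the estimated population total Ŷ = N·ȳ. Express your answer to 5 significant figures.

Var(Ŷ) = N²·Var(ȳ) = N²·(1 − n/N)·s²/n.
f = 2913/13664 = 0.21318794; Var(ȳ) = 0.78681206·263400/2913 = 71.145313.
Var(Ŷ) = 13664² · 71.145313 = 1.3283178 × 10^10.
SE(Ŷ) = √(1.3283178 × 10^10) = 115250.

115250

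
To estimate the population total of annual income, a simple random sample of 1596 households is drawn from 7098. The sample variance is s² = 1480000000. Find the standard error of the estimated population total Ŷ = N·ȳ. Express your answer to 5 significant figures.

Var(Ŷ) = N²·Var(ȳ) = N²·(1 − n/N)·s²/n.
f = 1596/7098 = 0.22485207; Var(ȳ) = 0.77514793·1480000000/1596 = 718808.86.
Var(Ŷ) = 7098² · 718808.86 = 3.6214743 × 10^13.
SE(Ŷ) = √(3.6214743 × 10^13) = 6.0179 × 10^6.

6.0179 × 10^6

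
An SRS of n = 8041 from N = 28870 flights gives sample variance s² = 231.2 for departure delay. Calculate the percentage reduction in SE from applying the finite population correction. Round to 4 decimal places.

f = n/N = 8041/28870 = 0.27852442.
SE_no-fpc = √(s²/n) = 0.16956604; SE_fpc = √((1−f)s²/n) = 0.14402892.
Ratio = √(1−f) = 0.84939719. Reduction = 100·(1 − 0.84939719) = 15.0603%.

15.0603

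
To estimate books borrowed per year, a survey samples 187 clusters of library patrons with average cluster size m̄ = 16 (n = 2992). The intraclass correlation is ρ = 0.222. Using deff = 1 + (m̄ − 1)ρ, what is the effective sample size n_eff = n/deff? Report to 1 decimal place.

691.0

deff = 1 + (16 − 1)·0.222 = 1 + 3.33 = 4.33.
n_eff = 2992 / 4.33 = 691.0.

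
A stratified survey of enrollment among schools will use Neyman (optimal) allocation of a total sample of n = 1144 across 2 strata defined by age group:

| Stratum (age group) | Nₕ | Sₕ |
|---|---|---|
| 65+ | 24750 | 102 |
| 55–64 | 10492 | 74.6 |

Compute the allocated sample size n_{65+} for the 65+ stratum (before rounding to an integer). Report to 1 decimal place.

873.3

Neyman allocation: nₕ = n·NₕSₕ / Σⱼ NⱼSⱼ.
Σ NⱼSⱼ = 24750·102 + 10492·74.6 = 3.3072032 × 10^6.
n_{65+} = 1144·24750·102 / (3.3072032 × 10^6) = 873.3.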